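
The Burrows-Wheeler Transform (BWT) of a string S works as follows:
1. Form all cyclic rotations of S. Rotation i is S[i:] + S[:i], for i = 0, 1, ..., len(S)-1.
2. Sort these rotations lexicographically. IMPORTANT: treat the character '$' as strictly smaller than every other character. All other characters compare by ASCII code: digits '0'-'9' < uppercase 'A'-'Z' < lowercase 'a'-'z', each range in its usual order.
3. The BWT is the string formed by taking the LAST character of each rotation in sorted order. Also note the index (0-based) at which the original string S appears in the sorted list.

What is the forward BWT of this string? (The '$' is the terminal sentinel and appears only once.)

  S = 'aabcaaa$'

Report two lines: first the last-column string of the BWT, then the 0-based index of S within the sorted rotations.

All 8 rotations (rotation i = S[i:]+S[:i]):
  rot[0] = aabcaaa$
  rot[1] = abcaaa$a
  rot[2] = bcaaa$aa
  rot[3] = caaa$aab
  rot[4] = aaa$aabc
  rot[5] = aa$aabca
  rot[6] = a$aabcaa
  rot[7] = $aabcaaa
Sorted (with $ < everything):
  sorted[0] = $aabcaaa  (last char: 'a')
  sorted[1] = a$aabcaa  (last char: 'a')
  sorted[2] = aa$aabca  (last char: 'a')
  sorted[3] = aaa$aabc  (last char: 'c')
  sorted[4] = aabcaaa$  (last char: '$')
  sorted[5] = abcaaa$a  (last char: 'a')
  sorted[6] = bcaaa$aa  (last char: 'a')
  sorted[7] = caaa$aab  (last char: 'b')
Last column: aaac$aab
Original string S is at sorted index 4

Answer: aaac$aab
4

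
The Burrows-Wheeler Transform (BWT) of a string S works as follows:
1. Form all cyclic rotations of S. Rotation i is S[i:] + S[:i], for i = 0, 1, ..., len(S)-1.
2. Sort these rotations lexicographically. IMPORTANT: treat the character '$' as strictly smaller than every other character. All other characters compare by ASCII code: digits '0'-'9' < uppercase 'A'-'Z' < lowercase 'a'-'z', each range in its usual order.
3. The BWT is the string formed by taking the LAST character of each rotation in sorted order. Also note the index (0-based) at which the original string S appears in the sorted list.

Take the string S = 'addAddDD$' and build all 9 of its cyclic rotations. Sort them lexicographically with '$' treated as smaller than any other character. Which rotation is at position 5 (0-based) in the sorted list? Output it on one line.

Answer: dAddDD$ad

Derivation:
All 9 rotations (rotation i = S[i:]+S[:i]):
  rot[0] = addAddDD$
  rot[1] = ddAddDD$a
  rot[2] = dAddDD$ad
  rot[3] = AddDD$add
  rot[4] = ddDD$addA
  rot[5] = dDD$addAd
  rot[6] = DD$addAdd
  rot[7] = D$addAddD
  rot[8] = $addAddDD
Sorted (with $ < everything):
  sorted[0] = $addAddDD
  sorted[1] = AddDD$add
  sorted[2] = D$addAddD
  sorted[3] = DD$addAdd
  sorted[4] = addAddDD$
  sorted[5] = dAddDD$ad
  sorted[6] = dDD$addAd
  sorted[7] = ddAddDD$a
  sorted[8] = ddDD$addA
sorted[5] = dAddDD$ad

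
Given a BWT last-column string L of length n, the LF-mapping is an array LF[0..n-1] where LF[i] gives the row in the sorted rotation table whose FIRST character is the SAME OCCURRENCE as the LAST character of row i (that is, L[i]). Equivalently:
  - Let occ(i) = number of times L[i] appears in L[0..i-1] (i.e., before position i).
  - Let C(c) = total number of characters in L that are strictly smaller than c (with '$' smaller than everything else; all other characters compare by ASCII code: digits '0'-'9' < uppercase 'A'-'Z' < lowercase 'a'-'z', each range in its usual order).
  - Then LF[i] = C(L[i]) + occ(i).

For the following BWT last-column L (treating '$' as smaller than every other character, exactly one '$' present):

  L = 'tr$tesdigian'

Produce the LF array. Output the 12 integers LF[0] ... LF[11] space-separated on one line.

Char counts: '$':1, 'a':1, 'd':1, 'e':1, 'g':1, 'i':2, 'n':1, 'r':1, 's':1, 't':2
C (first-col start): C('$')=0, C('a')=1, C('d')=2, C('e')=3, C('g')=4, C('i')=5, C('n')=7, C('r')=8, C('s')=9, C('t')=10
L[0]='t': occ=0, LF[0]=C('t')+0=10+0=10
L[1]='r': occ=0, LF[1]=C('r')+0=8+0=8
L[2]='$': occ=0, LF[2]=C('$')+0=0+0=0
L[3]='t': occ=1, LF[3]=C('t')+1=10+1=11
L[4]='e': occ=0, LF[4]=C('e')+0=3+0=3
L[5]='s': occ=0, LF[5]=C('s')+0=9+0=9
L[6]='d': occ=0, LF[6]=C('d')+0=2+0=2
L[7]='i': occ=0, LF[7]=C('i')+0=5+0=5
L[8]='g': occ=0, LF[8]=C('g')+0=4+0=4
L[9]='i': occ=1, LF[9]=C('i')+1=5+1=6
L[10]='a': occ=0, LF[10]=C('a')+0=1+0=1
L[11]='n': occ=0, LF[11]=C('n')+0=7+0=7

Answer: 10 8 0 11 3 9 2 5 4 6 1 7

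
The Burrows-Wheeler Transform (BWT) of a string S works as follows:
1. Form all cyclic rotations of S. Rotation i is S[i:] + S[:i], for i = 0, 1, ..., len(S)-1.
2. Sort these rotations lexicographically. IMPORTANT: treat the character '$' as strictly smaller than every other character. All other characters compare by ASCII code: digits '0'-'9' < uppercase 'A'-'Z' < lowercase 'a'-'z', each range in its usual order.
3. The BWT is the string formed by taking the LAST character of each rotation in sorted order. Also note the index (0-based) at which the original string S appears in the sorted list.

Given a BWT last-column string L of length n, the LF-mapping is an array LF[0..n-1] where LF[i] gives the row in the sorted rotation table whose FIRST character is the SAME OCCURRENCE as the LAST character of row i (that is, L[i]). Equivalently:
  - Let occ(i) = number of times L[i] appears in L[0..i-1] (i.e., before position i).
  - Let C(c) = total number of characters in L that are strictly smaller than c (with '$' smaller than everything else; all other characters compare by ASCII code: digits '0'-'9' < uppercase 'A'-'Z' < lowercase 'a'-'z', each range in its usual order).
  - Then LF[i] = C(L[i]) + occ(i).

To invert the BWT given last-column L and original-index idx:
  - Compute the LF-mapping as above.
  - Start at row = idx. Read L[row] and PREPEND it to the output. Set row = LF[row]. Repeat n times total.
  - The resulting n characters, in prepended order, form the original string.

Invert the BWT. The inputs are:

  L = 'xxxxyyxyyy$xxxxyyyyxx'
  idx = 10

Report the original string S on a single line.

LF mapping: 1 2 3 4 12 13 5 14 15 16 0 6 7 8 9 17 18 19 20 10 11
Walk LF starting at row 10, prepending L[row]:
  step 1: row=10, L[10]='$', prepend. Next row=LF[10]=0
  step 2: row=0, L[0]='x', prepend. Next row=LF[0]=1
  step 3: row=1, L[1]='x', prepend. Next row=LF[1]=2
  step 4: row=2, L[2]='x', prepend. Next row=LF[2]=3
  step 5: row=3, L[3]='x', prepend. Next row=LF[3]=4
  step 6: row=4, L[4]='y', prepend. Next row=LF[4]=12
  step 7: row=12, L[12]='x', prepend. Next row=LF[12]=7
  step 8: row=7, L[7]='y', prepend. Next row=LF[7]=14
  step 9: row=14, L[14]='x', prepend. Next row=LF[14]=9
  step 10: row=9, L[9]='y', prepend. Next row=LF[9]=16
  step 11: row=16, L[16]='y', prepend. Next row=LF[16]=18
  step 12: row=18, L[18]='y', prepend. Next row=LF[18]=20
  step 13: row=20, L[20]='x', prepend. Next row=LF[20]=11
  step 14: row=11, L[11]='x', prepend. Next row=LF[11]=6
  step 15: row=6, L[6]='x', prepend. Next row=LF[6]=5
  step 16: row=5, L[5]='y', prepend. Next row=LF[5]=13
  step 17: row=13, L[13]='x', prepend. Next row=LF[13]=8
  step 18: row=8, L[8]='y', prepend. Next row=LF[8]=15
  step 19: row=15, L[15]='y', prepend. Next row=LF[15]=17
  step 20: row=17, L[17]='y', prepend. Next row=LF[17]=19
  step 21: row=19, L[19]='x', prepend. Next row=LF[19]=10
Reversed output: xyyyxyxxxyyyxyxyxxxx$

Answer: xyyyxyxxxyyyxyxyxxxx$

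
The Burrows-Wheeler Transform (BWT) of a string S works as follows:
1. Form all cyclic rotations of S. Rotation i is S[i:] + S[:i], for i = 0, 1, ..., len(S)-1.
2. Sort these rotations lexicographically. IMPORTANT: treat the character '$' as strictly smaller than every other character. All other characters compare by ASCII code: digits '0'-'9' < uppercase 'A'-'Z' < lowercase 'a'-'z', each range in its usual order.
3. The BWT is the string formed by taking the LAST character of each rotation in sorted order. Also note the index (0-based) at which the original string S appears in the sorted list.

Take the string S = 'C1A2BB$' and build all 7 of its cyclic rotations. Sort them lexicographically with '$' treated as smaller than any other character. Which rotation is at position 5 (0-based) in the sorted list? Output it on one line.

Answer: BB$C1A2

Derivation:
All 7 rotations (rotation i = S[i:]+S[:i]):
  rot[0] = C1A2BB$
  rot[1] = 1A2BB$C
  rot[2] = A2BB$C1
  rot[3] = 2BB$C1A
  rot[4] = BB$C1A2
  rot[5] = B$C1A2B
  rot[6] = $C1A2BB
Sorted (with $ < everything):
  sorted[0] = $C1A2BB
  sorted[1] = 1A2BB$C
  sorted[2] = 2BB$C1A
  sorted[3] = A2BB$C1
  sorted[4] = B$C1A2B
  sorted[5] = BB$C1A2
  sorted[6] = C1A2BB$
sorted[5] = BB$C1A2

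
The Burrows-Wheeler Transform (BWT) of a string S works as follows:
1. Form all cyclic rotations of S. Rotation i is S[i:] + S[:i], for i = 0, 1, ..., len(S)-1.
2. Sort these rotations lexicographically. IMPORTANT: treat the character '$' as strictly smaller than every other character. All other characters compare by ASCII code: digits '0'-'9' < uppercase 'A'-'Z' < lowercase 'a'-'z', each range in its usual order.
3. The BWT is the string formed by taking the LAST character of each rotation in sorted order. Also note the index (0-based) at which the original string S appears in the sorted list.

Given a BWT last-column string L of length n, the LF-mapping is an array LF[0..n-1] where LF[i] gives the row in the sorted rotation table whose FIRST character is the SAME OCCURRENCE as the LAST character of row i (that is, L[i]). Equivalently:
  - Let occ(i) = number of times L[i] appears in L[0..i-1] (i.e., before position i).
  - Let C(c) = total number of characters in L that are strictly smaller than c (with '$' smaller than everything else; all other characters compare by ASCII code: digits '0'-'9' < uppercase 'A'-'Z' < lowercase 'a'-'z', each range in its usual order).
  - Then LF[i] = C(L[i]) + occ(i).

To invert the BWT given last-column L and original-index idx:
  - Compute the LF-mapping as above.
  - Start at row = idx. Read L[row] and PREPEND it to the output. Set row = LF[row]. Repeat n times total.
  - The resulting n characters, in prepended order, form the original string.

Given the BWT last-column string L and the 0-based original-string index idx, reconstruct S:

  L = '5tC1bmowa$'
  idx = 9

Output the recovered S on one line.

Answer: wombat1C5$

Derivation:
LF mapping: 2 8 3 1 5 6 7 9 4 0
Walk LF starting at row 9, prepending L[row]:
  step 1: row=9, L[9]='$', prepend. Next row=LF[9]=0
  step 2: row=0, L[0]='5', prepend. Next row=LF[0]=2
  step 3: row=2, L[2]='C', prepend. Next row=LF[2]=3
  step 4: row=3, L[3]='1', prepend. Next row=LF[3]=1
  step 5: row=1, L[1]='t', prepend. Next row=LF[1]=8
  step 6: row=8, L[8]='a', prepend. Next row=LF[8]=4
  step 7: row=4, L[4]='b', prepend. Next row=LF[4]=5
  step 8: row=5, L[5]='m', prepend. Next row=LF[5]=6
  step 9: row=6, L[6]='o', prepend. Next row=LF[6]=7
  step 10: row=7, L[7]='w', prepend. Next row=LF[7]=9
Reversed output: wombat1C5$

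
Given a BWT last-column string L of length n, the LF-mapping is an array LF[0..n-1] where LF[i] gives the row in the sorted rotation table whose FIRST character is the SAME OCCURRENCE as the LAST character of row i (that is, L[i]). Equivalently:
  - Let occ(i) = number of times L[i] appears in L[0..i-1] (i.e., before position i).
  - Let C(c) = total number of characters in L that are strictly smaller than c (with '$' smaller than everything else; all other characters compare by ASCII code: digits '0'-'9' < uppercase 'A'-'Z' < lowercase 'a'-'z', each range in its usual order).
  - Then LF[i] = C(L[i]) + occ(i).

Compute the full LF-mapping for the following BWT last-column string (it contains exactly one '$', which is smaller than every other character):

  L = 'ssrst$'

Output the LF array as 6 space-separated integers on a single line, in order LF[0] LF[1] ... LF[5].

Answer: 2 3 1 4 5 0

Derivation:
Char counts: '$':1, 'r':1, 's':3, 't':1
C (first-col start): C('$')=0, C('r')=1, C('s')=2, C('t')=5
L[0]='s': occ=0, LF[0]=C('s')+0=2+0=2
L[1]='s': occ=1, LF[1]=C('s')+1=2+1=3
L[2]='r': occ=0, LF[2]=C('r')+0=1+0=1
L[3]='s': occ=2, LF[3]=C('s')+2=2+2=4
L[4]='t': occ=0, LF[4]=C('t')+0=5+0=5
L[5]='$': occ=0, LF[5]=C('$')+0=0+0=0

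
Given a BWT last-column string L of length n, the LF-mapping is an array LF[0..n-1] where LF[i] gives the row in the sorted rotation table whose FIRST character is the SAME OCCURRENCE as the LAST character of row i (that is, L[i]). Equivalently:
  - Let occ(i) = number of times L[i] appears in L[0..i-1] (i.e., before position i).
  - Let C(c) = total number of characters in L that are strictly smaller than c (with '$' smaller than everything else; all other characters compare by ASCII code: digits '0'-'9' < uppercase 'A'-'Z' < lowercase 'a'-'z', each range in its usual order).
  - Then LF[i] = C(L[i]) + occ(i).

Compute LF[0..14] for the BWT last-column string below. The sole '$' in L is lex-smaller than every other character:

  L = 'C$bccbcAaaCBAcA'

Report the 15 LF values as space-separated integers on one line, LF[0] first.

Answer: 5 0 9 11 12 10 13 1 7 8 6 4 2 14 3

Derivation:
Char counts: '$':1, 'A':3, 'B':1, 'C':2, 'a':2, 'b':2, 'c':4
C (first-col start): C('$')=0, C('A')=1, C('B')=4, C('C')=5, C('a')=7, C('b')=9, C('c')=11
L[0]='C': occ=0, LF[0]=C('C')+0=5+0=5
L[1]='$': occ=0, LF[1]=C('$')+0=0+0=0
L[2]='b': occ=0, LF[2]=C('b')+0=9+0=9
L[3]='c': occ=0, LF[3]=C('c')+0=11+0=11
L[4]='c': occ=1, LF[4]=C('c')+1=11+1=12
L[5]='b': occ=1, LF[5]=C('b')+1=9+1=10
L[6]='c': occ=2, LF[6]=C('c')+2=11+2=13
L[7]='A': occ=0, LF[7]=C('A')+0=1+0=1
L[8]='a': occ=0, LF[8]=C('a')+0=7+0=7
L[9]='a': occ=1, LF[9]=C('a')+1=7+1=8
L[10]='C': occ=1, LF[10]=C('C')+1=5+1=6
L[11]='B': occ=0, LF[11]=C('B')+0=4+0=4
L[12]='A': occ=1, LF[12]=C('A')+1=1+1=2
L[13]='c': occ=3, LF[13]=C('c')+3=11+3=14
L[14]='A': occ=2, LF[14]=C('A')+2=1+2=3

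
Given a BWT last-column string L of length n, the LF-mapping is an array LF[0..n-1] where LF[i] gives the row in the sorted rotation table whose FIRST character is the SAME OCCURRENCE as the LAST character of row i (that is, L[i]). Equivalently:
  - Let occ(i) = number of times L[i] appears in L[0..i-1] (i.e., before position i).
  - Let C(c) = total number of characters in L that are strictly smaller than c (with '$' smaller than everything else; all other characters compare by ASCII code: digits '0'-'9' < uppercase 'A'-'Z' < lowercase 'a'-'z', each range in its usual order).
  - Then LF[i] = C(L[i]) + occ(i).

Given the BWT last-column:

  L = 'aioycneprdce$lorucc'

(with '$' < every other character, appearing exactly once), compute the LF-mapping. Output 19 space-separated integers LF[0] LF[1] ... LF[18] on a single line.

Answer: 1 9 12 18 2 11 7 14 15 6 3 8 0 10 13 16 17 4 5

Derivation:
Char counts: '$':1, 'a':1, 'c':4, 'd':1, 'e':2, 'i':1, 'l':1, 'n':1, 'o':2, 'p':1, 'r':2, 'u':1, 'y':1
C (first-col start): C('$')=0, C('a')=1, C('c')=2, C('d')=6, C('e')=7, C('i')=9, C('l')=10, C('n')=11, C('o')=12, C('p')=14, C('r')=15, C('u')=17, C('y')=18
L[0]='a': occ=0, LF[0]=C('a')+0=1+0=1
L[1]='i': occ=0, LF[1]=C('i')+0=9+0=9
L[2]='o': occ=0, LF[2]=C('o')+0=12+0=12
L[3]='y': occ=0, LF[3]=C('y')+0=18+0=18
L[4]='c': occ=0, LF[4]=C('c')+0=2+0=2
L[5]='n': occ=0, LF[5]=C('n')+0=11+0=11
L[6]='e': occ=0, LF[6]=C('e')+0=7+0=7
L[7]='p': occ=0, LF[7]=C('p')+0=14+0=14
L[8]='r': occ=0, LF[8]=C('r')+0=15+0=15
L[9]='d': occ=0, LF[9]=C('d')+0=6+0=6
L[10]='c': occ=1, LF[10]=C('c')+1=2+1=3
L[11]='e': occ=1, LF[11]=C('e')+1=7+1=8
L[12]='$': occ=0, LF[12]=C('$')+0=0+0=0
L[13]='l': occ=0, LF[13]=C('l')+0=10+0=10
L[14]='o': occ=1, LF[14]=C('o')+1=12+1=13
L[15]='r': occ=1, LF[15]=C('r')+1=15+1=16
L[16]='u': occ=0, LF[16]=C('u')+0=17+0=17
L[17]='c': occ=2, LF[17]=C('c')+2=2+2=4
L[18]='c': occ=3, LF[18]=C('c')+3=2+3=5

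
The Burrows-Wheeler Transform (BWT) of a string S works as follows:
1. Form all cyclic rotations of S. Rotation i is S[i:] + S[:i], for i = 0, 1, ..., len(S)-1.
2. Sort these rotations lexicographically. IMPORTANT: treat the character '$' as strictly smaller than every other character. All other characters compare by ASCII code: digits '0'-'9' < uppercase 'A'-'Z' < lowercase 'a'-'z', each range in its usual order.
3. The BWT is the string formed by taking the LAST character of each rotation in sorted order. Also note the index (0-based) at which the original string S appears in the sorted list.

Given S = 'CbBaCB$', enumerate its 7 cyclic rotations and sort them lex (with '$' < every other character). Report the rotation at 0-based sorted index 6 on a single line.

Answer: bBaCB$C

Derivation:
All 7 rotations (rotation i = S[i:]+S[:i]):
  rot[0] = CbBaCB$
  rot[1] = bBaCB$C
  rot[2] = BaCB$Cb
  rot[3] = aCB$CbB
  rot[4] = CB$CbBa
  rot[5] = B$CbBaC
  rot[6] = $CbBaCB
Sorted (with $ < everything):
  sorted[0] = $CbBaCB
  sorted[1] = B$CbBaC
  sorted[2] = BaCB$Cb
  sorted[3] = CB$CbBa
  sorted[4] = CbBaCB$
  sorted[5] = aCB$CbB
  sorted[6] = bBaCB$C
sorted[6] = bBaCB$C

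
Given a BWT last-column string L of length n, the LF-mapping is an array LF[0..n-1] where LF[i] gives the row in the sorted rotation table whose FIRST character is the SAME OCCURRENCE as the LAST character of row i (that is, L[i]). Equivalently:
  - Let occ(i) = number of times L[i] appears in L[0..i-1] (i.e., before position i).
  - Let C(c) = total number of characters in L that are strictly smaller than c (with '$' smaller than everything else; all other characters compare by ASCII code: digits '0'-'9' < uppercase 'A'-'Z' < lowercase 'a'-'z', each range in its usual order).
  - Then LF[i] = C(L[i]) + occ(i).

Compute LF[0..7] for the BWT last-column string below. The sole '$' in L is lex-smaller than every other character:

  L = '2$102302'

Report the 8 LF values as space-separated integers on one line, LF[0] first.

Answer: 4 0 3 1 5 7 2 6

Derivation:
Char counts: '$':1, '0':2, '1':1, '2':3, '3':1
C (first-col start): C('$')=0, C('0')=1, C('1')=3, C('2')=4, C('3')=7
L[0]='2': occ=0, LF[0]=C('2')+0=4+0=4
L[1]='$': occ=0, LF[1]=C('$')+0=0+0=0
L[2]='1': occ=0, LF[2]=C('1')+0=3+0=3
L[3]='0': occ=0, LF[3]=C('0')+0=1+0=1
L[4]='2': occ=1, LF[4]=C('2')+1=4+1=5
L[5]='3': occ=0, LF[5]=C('3')+0=7+0=7
L[6]='0': occ=1, LF[6]=C('0')+1=1+1=2
L[7]='2': occ=2, LF[7]=C('2')+2=4+2=6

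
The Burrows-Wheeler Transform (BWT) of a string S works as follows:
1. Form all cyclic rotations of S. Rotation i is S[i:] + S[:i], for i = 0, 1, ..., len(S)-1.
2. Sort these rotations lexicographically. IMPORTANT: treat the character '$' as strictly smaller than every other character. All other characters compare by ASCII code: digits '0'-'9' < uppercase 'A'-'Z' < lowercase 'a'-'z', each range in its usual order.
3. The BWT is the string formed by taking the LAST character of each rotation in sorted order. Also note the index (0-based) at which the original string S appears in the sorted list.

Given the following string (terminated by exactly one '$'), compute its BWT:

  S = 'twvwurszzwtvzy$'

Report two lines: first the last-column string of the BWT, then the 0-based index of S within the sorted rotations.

Answer: yurw$wwtzvtzzvs
4

Derivation:
All 15 rotations (rotation i = S[i:]+S[:i]):
  rot[0] = twvwurszzwtvzy$
  rot[1] = wvwurszzwtvzy$t
  rot[2] = vwurszzwtvzy$tw
  rot[3] = wurszzwtvzy$twv
  rot[4] = urszzwtvzy$twvw
  rot[5] = rszzwtvzy$twvwu
  rot[6] = szzwtvzy$twvwur
  rot[7] = zzwtvzy$twvwurs
  rot[8] = zwtvzy$twvwursz
  rot[9] = wtvzy$twvwurszz
  rot[10] = tvzy$twvwurszzw
  rot[11] = vzy$twvwurszzwt
  rot[12] = zy$twvwurszzwtv
  rot[13] = y$twvwurszzwtvz
  rot[14] = $twvwurszzwtvzy
Sorted (with $ < everything):
  sorted[0] = $twvwurszzwtvzy  (last char: 'y')
  sorted[1] = rszzwtvzy$twvwu  (last char: 'u')
  sorted[2] = szzwtvzy$twvwur  (last char: 'r')
  sorted[3] = tvzy$twvwurszzw  (last char: 'w')
  sorted[4] = twvwurszzwtvzy$  (last char: '$')
  sorted[5] = urszzwtvzy$twvw  (last char: 'w')
  sorted[6] = vwurszzwtvzy$tw  (last char: 'w')
  sorted[7] = vzy$twvwurszzwt  (last char: 't')
  sorted[8] = wtvzy$twvwurszz  (last char: 'z')
  sorted[9] = wurszzwtvzy$twv  (last char: 'v')
  sorted[10] = wvwurszzwtvzy$t  (last char: 't')
  sorted[11] = y$twvwurszzwtvz  (last char: 'z')
  sorted[12] = zwtvzy$twvwursz  (last char: 'z')
  sorted[13] = zy$twvwurszzwtv  (last char: 'v')
  sorted[14] = zzwtvzy$twvwurs  (last char: 's')
Last column: yurw$wwtzvtzzvs
Original string S is at sorted index 4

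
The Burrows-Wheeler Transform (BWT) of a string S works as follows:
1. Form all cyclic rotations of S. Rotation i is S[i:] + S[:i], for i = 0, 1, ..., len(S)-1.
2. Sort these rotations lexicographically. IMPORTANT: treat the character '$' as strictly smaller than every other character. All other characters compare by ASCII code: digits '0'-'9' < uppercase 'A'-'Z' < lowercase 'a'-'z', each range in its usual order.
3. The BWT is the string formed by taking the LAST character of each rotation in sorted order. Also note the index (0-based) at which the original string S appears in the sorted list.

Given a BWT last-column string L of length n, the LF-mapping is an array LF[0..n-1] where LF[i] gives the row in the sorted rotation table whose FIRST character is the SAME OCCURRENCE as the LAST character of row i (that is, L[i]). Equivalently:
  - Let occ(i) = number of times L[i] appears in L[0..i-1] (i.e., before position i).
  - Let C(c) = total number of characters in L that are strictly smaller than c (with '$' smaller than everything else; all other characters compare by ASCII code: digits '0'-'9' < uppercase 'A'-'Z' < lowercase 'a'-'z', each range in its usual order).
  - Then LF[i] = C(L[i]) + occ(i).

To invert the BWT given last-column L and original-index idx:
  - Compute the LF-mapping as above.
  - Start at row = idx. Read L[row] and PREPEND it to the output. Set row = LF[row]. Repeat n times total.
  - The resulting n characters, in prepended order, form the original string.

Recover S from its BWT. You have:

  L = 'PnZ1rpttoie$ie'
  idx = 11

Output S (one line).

LF mapping: 2 8 3 1 11 10 12 13 9 6 4 0 7 5
Walk LF starting at row 11, prepending L[row]:
  step 1: row=11, L[11]='$', prepend. Next row=LF[11]=0
  step 2: row=0, L[0]='P', prepend. Next row=LF[0]=2
  step 3: row=2, L[2]='Z', prepend. Next row=LF[2]=3
  step 4: row=3, L[3]='1', prepend. Next row=LF[3]=1
  step 5: row=1, L[1]='n', prepend. Next row=LF[1]=8
  step 6: row=8, L[8]='o', prepend. Next row=LF[8]=9
  step 7: row=9, L[9]='i', prepend. Next row=LF[9]=6
  step 8: row=6, L[6]='t', prepend. Next row=LF[6]=12
  step 9: row=12, L[12]='i', prepend. Next row=LF[12]=7
  step 10: row=7, L[7]='t', prepend. Next row=LF[7]=13
  step 11: row=13, L[13]='e', prepend. Next row=LF[13]=5
  step 12: row=5, L[5]='p', prepend. Next row=LF[5]=10
  step 13: row=10, L[10]='e', prepend. Next row=LF[10]=4
  step 14: row=4, L[4]='r', prepend. Next row=LF[4]=11
Reversed output: repetition1ZP$

Answer: repetition1ZP$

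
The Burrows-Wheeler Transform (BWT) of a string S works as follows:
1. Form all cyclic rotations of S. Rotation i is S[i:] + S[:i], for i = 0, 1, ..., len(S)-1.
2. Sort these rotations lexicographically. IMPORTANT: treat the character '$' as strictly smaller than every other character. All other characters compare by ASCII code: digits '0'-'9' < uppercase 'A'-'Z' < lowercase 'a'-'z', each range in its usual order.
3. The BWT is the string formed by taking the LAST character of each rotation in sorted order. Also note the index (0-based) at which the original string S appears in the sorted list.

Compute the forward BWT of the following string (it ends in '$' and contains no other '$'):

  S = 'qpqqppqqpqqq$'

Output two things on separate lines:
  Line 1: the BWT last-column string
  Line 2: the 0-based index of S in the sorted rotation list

Answer: qqqpqqq$qqppp
7

Derivation:
All 13 rotations (rotation i = S[i:]+S[:i]):
  rot[0] = qpqqppqqpqqq$
  rot[1] = pqqppqqpqqq$q
  rot[2] = qqppqqpqqq$qp
  rot[3] = qppqqpqqq$qpq
  rot[4] = ppqqpqqq$qpqq
  rot[5] = pqqpqqq$qpqqp
  rot[6] = qqpqqq$qpqqpp
  rot[7] = qpqqq$qpqqppq
  rot[8] = pqqq$qpqqppqq
  rot[9] = qqq$qpqqppqqp
  rot[10] = qq$qpqqppqqpq
  rot[11] = q$qpqqppqqpqq
  rot[12] = $qpqqppqqpqqq
Sorted (with $ < everything):
  sorted[0] = $qpqqppqqpqqq  (last char: 'q')
  sorted[1] = ppqqpqqq$qpqq  (last char: 'q')
  sorted[2] = pqqppqqpqqq$q  (last char: 'q')
  sorted[3] = pqqpqqq$qpqqp  (last char: 'p')
  sorted[4] = pqqq$qpqqppqq  (last char: 'q')
  sorted[5] = q$qpqqppqqpqq  (last char: 'q')
  sorted[6] = qppqqpqqq$qpq  (last char: 'q')
  sorted[7] = qpqqppqqpqqq$  (last char: '$')
  sorted[8] = qpqqq$qpqqppq  (last char: 'q')
  sorted[9] = qq$qpqqppqqpq  (last char: 'q')
  sorted[10] = qqppqqpqqq$qp  (last char: 'p')
  sorted[11] = qqpqqq$qpqqpp  (last char: 'p')
  sorted[12] = qqq$qpqqppqqp  (last char: 'p')
Last column: qqqpqqq$qqppp
Original string S is at sorted index 7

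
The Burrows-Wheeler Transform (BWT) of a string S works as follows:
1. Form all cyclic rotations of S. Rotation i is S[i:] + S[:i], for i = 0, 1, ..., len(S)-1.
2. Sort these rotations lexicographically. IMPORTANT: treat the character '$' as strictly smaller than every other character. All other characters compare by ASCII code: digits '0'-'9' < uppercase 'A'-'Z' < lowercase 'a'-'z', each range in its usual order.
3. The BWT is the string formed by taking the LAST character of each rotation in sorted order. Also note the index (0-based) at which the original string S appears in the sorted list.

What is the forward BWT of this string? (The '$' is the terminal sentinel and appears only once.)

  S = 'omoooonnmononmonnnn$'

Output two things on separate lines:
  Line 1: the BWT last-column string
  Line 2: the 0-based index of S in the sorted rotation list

Answer: nnnononnonoo$nommoom
12

Derivation:
All 20 rotations (rotation i = S[i:]+S[:i]):
  rot[0] = omoooonnmononmonnnn$
  rot[1] = moooonnmononmonnnn$o
  rot[2] = oooonnmononmonnnn$om
  rot[3] = ooonnmononmonnnn$omo
  rot[4] = oonnmononmonnnn$omoo
  rot[5] = onnmononmonnnn$omooo
  rot[6] = nnmononmonnnn$omoooo
  rot[7] = nmononmonnnn$omoooon
  rot[8] = mononmonnnn$omoooonn
  rot[9] = ononmonnnn$omoooonnm
  rot[10] = nonmonnnn$omoooonnmo
  rot[11] = onmonnnn$omoooonnmon
  rot[12] = nmonnnn$omoooonnmono
  rot[13] = monnnn$omoooonnmonon
  rot[14] = onnnn$omoooonnmononm
  rot[15] = nnnn$omoooonnmononmo
  rot[16] = nnn$omoooonnmononmon
  rot[17] = nn$omoooonnmononmonn
  rot[18] = n$omoooonnmononmonnn
  rot[19] = $omoooonnmononmonnnn
Sorted (with $ < everything):
  sorted[0] = $omoooonnmononmonnnn  (last char: 'n')
  sorted[1] = monnnn$omoooonnmonon  (last char: 'n')
  sorted[2] = mononmonnnn$omoooonn  (last char: 'n')
  sorted[3] = moooonnmononmonnnn$o  (last char: 'o')
  sorted[4] = n$omoooonnmononmonnn  (last char: 'n')
  sorted[5] = nmonnnn$omoooonnmono  (last char: 'o')
  sorted[6] = nmononmonnnn$omoooon  (last char: 'n')
  sorted[7] = nn$omoooonnmononmonn  (last char: 'n')
  sorted[8] = nnmononmonnnn$omoooo  (last char: 'o')
  sorted[9] = nnn$omoooonnmononmon  (last char: 'n')
  sorted[10] = nnnn$omoooonnmononmo  (last char: 'o')
  sorted[11] = nonmonnnn$omoooonnmo  (last char: 'o')
  sorted[12] = omoooonnmononmonnnn$  (last char: '$')
  sorted[13] = onmonnnn$omoooonnmon  (last char: 'n')
  sorted[14] = onnmononmonnnn$omooo  (last char: 'o')
  sorted[15] = onnnn$omoooonnmononm  (last char: 'm')
  sorted[16] = ononmonnnn$omoooonnm  (last char: 'm')
  sorted[17] = oonnmononmonnnn$omoo  (last char: 'o')
  sorted[18] = ooonnmononmonnnn$omo  (last char: 'o')
  sorted[19] = oooonnmononmonnnn$om  (last char: 'm')
Last column: nnnononnonoo$nommoom
Original string S is at sorted index 12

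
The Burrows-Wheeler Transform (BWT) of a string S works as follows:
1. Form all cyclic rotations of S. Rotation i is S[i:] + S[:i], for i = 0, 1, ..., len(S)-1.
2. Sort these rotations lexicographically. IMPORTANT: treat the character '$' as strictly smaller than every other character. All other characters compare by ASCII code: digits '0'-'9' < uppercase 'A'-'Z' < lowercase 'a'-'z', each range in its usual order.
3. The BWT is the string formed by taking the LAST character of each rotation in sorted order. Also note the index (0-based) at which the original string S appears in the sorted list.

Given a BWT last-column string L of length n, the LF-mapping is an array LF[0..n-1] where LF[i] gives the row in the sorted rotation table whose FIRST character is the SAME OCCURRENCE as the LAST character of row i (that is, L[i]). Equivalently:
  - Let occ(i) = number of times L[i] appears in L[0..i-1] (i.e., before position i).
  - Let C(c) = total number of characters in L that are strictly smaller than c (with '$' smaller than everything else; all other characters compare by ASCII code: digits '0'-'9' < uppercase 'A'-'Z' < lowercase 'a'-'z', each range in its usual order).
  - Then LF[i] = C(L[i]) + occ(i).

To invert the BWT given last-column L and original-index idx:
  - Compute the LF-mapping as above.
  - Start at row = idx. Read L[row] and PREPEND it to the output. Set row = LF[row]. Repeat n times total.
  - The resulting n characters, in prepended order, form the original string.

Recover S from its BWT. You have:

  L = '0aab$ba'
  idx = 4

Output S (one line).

LF mapping: 1 2 3 5 0 6 4
Walk LF starting at row 4, prepending L[row]:
  step 1: row=4, L[4]='$', prepend. Next row=LF[4]=0
  step 2: row=0, L[0]='0', prepend. Next row=LF[0]=1
  step 3: row=1, L[1]='a', prepend. Next row=LF[1]=2
  step 4: row=2, L[2]='a', prepend. Next row=LF[2]=3
  step 5: row=3, L[3]='b', prepend. Next row=LF[3]=5
  step 6: row=5, L[5]='b', prepend. Next row=LF[5]=6
  step 7: row=6, L[6]='a', prepend. Next row=LF[6]=4
Reversed output: abbaa0$

Answer: abbaa0$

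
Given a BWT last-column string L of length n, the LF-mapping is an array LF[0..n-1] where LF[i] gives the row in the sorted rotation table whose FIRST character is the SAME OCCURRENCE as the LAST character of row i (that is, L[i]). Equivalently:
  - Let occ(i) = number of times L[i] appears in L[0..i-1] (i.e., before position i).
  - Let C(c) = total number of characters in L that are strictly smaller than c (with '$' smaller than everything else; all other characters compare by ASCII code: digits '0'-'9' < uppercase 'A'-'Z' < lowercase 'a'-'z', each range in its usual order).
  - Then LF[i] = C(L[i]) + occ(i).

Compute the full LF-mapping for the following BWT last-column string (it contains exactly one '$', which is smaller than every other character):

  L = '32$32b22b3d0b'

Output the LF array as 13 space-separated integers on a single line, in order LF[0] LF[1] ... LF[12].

Char counts: '$':1, '0':1, '2':4, '3':3, 'b':3, 'd':1
C (first-col start): C('$')=0, C('0')=1, C('2')=2, C('3')=6, C('b')=9, C('d')=12
L[0]='3': occ=0, LF[0]=C('3')+0=6+0=6
L[1]='2': occ=0, LF[1]=C('2')+0=2+0=2
L[2]='$': occ=0, LF[2]=C('$')+0=0+0=0
L[3]='3': occ=1, LF[3]=C('3')+1=6+1=7
L[4]='2': occ=1, LF[4]=C('2')+1=2+1=3
L[5]='b': occ=0, LF[5]=C('b')+0=9+0=9
L[6]='2': occ=2, LF[6]=C('2')+2=2+2=4
L[7]='2': occ=3, LF[7]=C('2')+3=2+3=5
L[8]='b': occ=1, LF[8]=C('b')+1=9+1=10
L[9]='3': occ=2, LF[9]=C('3')+2=6+2=8
L[10]='d': occ=0, LF[10]=C('d')+0=12+0=12
L[11]='0': occ=0, LF[11]=C('0')+0=1+0=1
L[12]='b': occ=2, LF[12]=C('b')+2=9+2=11

Answer: 6 2 0 7 3 9 4 5 10 8 12 1 11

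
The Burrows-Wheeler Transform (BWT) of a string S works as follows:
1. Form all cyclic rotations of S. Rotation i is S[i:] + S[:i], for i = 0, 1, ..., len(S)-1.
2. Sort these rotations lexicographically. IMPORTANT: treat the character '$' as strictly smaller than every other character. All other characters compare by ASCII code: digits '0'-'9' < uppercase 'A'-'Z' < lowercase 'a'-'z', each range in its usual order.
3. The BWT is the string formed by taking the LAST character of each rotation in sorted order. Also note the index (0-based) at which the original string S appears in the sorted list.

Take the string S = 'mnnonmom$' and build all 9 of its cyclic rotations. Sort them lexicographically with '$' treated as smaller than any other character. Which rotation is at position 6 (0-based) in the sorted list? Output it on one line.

All 9 rotations (rotation i = S[i:]+S[:i]):
  rot[0] = mnnonmom$
  rot[1] = nnonmom$m
  rot[2] = nonmom$mn
  rot[3] = onmom$mnn
  rot[4] = nmom$mnno
  rot[5] = mom$mnnon
  rot[6] = om$mnnonm
  rot[7] = m$mnnonmo
  rot[8] = $mnnonmom
Sorted (with $ < everything):
  sorted[0] = $mnnonmom
  sorted[1] = m$mnnonmo
  sorted[2] = mnnonmom$
  sorted[3] = mom$mnnon
  sorted[4] = nmom$mnno
  sorted[5] = nnonmom$m
  sorted[6] = nonmom$mn
  sorted[7] = om$mnnonm
  sorted[8] = onmom$mnn
sorted[6] = nonmom$mn

Answer: nonmom$mn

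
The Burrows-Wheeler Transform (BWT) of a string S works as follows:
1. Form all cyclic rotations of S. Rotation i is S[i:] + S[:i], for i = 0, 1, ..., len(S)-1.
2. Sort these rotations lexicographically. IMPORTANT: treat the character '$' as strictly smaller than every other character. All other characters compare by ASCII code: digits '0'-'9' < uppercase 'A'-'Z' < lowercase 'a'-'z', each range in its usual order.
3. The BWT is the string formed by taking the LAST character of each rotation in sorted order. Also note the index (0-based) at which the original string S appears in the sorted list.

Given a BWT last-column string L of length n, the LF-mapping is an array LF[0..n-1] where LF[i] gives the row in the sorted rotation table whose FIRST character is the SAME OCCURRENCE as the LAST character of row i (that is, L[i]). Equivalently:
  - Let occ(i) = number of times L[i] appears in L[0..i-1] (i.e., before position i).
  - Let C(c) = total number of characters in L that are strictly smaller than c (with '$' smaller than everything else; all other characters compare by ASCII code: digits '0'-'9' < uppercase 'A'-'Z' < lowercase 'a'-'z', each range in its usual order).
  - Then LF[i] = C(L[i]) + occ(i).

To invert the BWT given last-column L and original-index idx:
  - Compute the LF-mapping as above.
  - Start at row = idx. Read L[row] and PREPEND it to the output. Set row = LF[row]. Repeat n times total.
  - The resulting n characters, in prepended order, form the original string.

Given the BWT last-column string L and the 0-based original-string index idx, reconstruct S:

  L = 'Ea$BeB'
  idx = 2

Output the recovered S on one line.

Answer: BeaBE$

Derivation:
LF mapping: 3 4 0 1 5 2
Walk LF starting at row 2, prepending L[row]:
  step 1: row=2, L[2]='$', prepend. Next row=LF[2]=0
  step 2: row=0, L[0]='E', prepend. Next row=LF[0]=3
  step 3: row=3, L[3]='B', prepend. Next row=LF[3]=1
  step 4: row=1, L[1]='a', prepend. Next row=LF[1]=4
  step 5: row=4, L[4]='e', prepend. Next row=LF[4]=5
  step 6: row=5, L[5]='B', prepend. Next row=LF[5]=2
Reversed output: BeaBE$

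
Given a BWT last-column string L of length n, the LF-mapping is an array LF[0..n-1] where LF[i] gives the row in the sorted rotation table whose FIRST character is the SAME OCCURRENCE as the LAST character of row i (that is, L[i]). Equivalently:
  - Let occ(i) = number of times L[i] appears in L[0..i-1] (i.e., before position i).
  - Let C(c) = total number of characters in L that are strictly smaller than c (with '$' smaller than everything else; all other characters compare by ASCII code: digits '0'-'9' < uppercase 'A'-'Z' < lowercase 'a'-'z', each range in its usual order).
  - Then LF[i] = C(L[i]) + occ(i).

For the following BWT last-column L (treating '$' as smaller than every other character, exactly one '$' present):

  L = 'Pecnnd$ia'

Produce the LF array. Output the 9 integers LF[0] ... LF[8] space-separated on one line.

Char counts: '$':1, 'P':1, 'a':1, 'c':1, 'd':1, 'e':1, 'i':1, 'n':2
C (first-col start): C('$')=0, C('P')=1, C('a')=2, C('c')=3, C('d')=4, C('e')=5, C('i')=6, C('n')=7
L[0]='P': occ=0, LF[0]=C('P')+0=1+0=1
L[1]='e': occ=0, LF[1]=C('e')+0=5+0=5
L[2]='c': occ=0, LF[2]=C('c')+0=3+0=3
L[3]='n': occ=0, LF[3]=C('n')+0=7+0=7
L[4]='n': occ=1, LF[4]=C('n')+1=7+1=8
L[5]='d': occ=0, LF[5]=C('d')+0=4+0=4
L[6]='$': occ=0, LF[6]=C('$')+0=0+0=0
L[7]='i': occ=0, LF[7]=C('i')+0=6+0=6
L[8]='a': occ=0, LF[8]=C('a')+0=2+0=2

Answer: 1 5 3 7 8 4 0 6 2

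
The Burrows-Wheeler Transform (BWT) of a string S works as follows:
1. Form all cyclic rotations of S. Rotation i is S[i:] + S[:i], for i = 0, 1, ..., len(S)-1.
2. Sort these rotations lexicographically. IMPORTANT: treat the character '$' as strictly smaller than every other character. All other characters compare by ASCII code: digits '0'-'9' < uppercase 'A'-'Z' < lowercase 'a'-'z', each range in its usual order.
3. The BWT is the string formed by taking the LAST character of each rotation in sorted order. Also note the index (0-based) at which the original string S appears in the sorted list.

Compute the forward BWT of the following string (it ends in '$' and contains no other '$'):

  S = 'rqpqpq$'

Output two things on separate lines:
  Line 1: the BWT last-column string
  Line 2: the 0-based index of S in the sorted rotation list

Answer: qqqppr$
6

Derivation:
All 7 rotations (rotation i = S[i:]+S[:i]):
  rot[0] = rqpqpq$
  rot[1] = qpqpq$r
  rot[2] = pqpq$rq
  rot[3] = qpq$rqp
  rot[4] = pq$rqpq
  rot[5] = q$rqpqp
  rot[6] = $rqpqpq
Sorted (with $ < everything):
  sorted[0] = $rqpqpq  (last char: 'q')
  sorted[1] = pq$rqpq  (last char: 'q')
  sorted[2] = pqpq$rq  (last char: 'q')
  sorted[3] = q$rqpqp  (last char: 'p')
  sorted[4] = qpq$rqp  (last char: 'p')
  sorted[5] = qpqpq$r  (last char: 'r')
  sorted[6] = rqpqpq$  (last char: '$')
Last column: qqqppr$
Original string S is at sorted index 6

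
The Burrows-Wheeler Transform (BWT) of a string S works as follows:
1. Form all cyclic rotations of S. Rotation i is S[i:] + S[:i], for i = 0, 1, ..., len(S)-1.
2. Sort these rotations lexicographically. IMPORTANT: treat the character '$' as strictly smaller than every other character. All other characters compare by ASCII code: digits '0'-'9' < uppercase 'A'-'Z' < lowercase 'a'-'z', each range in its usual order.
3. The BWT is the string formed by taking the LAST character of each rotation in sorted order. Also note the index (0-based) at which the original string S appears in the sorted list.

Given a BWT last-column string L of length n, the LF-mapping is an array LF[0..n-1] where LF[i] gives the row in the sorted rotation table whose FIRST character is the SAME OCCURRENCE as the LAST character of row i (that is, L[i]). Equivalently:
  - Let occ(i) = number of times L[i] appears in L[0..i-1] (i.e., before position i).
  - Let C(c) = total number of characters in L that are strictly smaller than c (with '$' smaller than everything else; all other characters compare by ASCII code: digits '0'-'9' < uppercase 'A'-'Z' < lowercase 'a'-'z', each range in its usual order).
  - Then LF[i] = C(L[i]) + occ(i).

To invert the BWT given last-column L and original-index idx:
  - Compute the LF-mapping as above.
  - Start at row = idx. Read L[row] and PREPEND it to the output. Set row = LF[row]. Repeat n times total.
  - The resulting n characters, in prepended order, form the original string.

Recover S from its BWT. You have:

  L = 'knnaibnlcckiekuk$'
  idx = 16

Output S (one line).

LF mapping: 8 13 14 1 6 2 15 12 3 4 9 7 5 10 16 11 0
Walk LF starting at row 16, prepending L[row]:
  step 1: row=16, L[16]='$', prepend. Next row=LF[16]=0
  step 2: row=0, L[0]='k', prepend. Next row=LF[0]=8
  step 3: row=8, L[8]='c', prepend. Next row=LF[8]=3
  step 4: row=3, L[3]='a', prepend. Next row=LF[3]=1
  step 5: row=1, L[1]='n', prepend. Next row=LF[1]=13
  step 6: row=13, L[13]='k', prepend. Next row=LF[13]=10
  step 7: row=10, L[10]='k', prepend. Next row=LF[10]=9
  step 8: row=9, L[9]='c', prepend. Next row=LF[9]=4
  step 9: row=4, L[4]='i', prepend. Next row=LF[4]=6
  step 10: row=6, L[6]='n', prepend. Next row=LF[6]=15
  step 11: row=15, L[15]='k', prepend. Next row=LF[15]=11
  step 12: row=11, L[11]='i', prepend. Next row=LF[11]=7
  step 13: row=7, L[7]='l', prepend. Next row=LF[7]=12
  step 14: row=12, L[12]='e', prepend. Next row=LF[12]=5
  step 15: row=5, L[5]='b', prepend. Next row=LF[5]=2
  step 16: row=2, L[2]='n', prepend. Next row=LF[2]=14
  step 17: row=14, L[14]='u', prepend. Next row=LF[14]=16
Reversed output: unbeliknickknack$

Answer: unbeliknickknack$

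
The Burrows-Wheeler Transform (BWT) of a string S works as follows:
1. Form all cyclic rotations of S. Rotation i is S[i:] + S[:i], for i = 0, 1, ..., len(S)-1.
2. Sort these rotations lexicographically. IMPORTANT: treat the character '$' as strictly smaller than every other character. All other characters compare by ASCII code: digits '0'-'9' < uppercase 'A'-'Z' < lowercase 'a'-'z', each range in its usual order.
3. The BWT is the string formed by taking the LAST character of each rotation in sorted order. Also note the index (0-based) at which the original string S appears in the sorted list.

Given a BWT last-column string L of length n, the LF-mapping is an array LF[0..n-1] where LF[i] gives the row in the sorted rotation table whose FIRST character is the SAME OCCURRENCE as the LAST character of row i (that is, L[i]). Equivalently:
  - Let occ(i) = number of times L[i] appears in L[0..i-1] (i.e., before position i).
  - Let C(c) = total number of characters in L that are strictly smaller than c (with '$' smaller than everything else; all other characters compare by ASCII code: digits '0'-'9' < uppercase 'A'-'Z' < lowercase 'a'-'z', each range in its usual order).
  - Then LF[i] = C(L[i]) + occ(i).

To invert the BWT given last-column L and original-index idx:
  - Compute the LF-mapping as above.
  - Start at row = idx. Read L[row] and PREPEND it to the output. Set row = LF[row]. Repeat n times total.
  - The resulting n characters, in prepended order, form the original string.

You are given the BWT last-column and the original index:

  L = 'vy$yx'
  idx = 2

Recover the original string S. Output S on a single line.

LF mapping: 1 3 0 4 2
Walk LF starting at row 2, prepending L[row]:
  step 1: row=2, L[2]='$', prepend. Next row=LF[2]=0
  step 2: row=0, L[0]='v', prepend. Next row=LF[0]=1
  step 3: row=1, L[1]='y', prepend. Next row=LF[1]=3
  step 4: row=3, L[3]='y', prepend. Next row=LF[3]=4
  step 5: row=4, L[4]='x', prepend. Next row=LF[4]=2
Reversed output: xyyv$

Answer: xyyv$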